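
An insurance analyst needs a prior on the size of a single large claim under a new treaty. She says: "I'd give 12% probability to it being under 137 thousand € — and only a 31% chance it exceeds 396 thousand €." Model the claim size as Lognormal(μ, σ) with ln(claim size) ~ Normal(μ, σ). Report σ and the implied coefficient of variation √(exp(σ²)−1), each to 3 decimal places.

If T ~ Lognormal(μ,σ) then ln T ~ Normal(μ,σ), so the p-quantile of ln T is μ + z_p·σ.
ln(137) = 4.92 and ln(396) = 5.981; z_{0.12} = -1.175, z_{0.69} = 0.4959.
σ = (5.981 − 4.92)/(0.4959 − (-1.175)) = 0.635.
μ = 4.92 − (-1.175)·0.635 = 5.666.
CV = √(exp(σ²)−1) = √(exp(0.4036)−1) = 0.705.

σ ≈ 0.635, CV ≈ 0.705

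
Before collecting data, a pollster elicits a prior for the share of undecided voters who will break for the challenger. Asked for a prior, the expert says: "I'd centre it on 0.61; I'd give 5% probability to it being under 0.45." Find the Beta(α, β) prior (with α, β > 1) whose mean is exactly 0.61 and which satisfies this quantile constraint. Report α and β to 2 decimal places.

α ≈ 15.76, β ≈ 10.07

With mean 0.61 fixed, write α = 0.61s, β = 0.39s where s = α+β.
Need P(θ < 0.45) = 0.05 under Beta(0.61s, 0.39s). Normal approximation: (q−m)/√(m(1−m)/s) ≈ z_{0.05} = -1.64, so s ≈ 0.61·0.39·(-1.64)²/(0.45−0.61)² = 25.1.
At s = 25.1: P(θ<0.45) ≈ 0.052. Adjusting to match 0.05 gives s ≈ 25.83.
So α = 0.61·25.83 ≈ 15.76, β = 0.39·25.83 ≈ 10.07.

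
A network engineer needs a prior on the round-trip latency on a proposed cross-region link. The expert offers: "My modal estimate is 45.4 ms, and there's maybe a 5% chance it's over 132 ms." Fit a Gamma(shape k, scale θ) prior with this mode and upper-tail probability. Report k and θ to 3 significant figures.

k ≈ 3.34, θ ≈ 19.4

Gamma(k,θ) with k>1 has mode (k−1)θ, so θ = 45.4/(k−1).
Need P(X < 132) = 0.95 with θ tied to k this way. Start at k = 2, θ = 45.4: P(X<132) ≈ 0.787.
Too low — raise k to concentrate. Iterating converges to k ≈ 3.34.
Then θ = 45.4/(3.34−1) ≈ 19.4.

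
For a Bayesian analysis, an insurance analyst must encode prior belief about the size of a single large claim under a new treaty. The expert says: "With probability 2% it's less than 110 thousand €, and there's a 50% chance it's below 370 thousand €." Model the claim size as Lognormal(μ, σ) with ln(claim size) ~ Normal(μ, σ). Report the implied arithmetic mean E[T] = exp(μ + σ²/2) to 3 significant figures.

If T ~ Lognormal(μ,σ) then ln T ~ Normal(μ,σ), so the p-quantile of ln T is μ + z_p·σ.
ln(110) = 4.7 and ln(370) = 5.914; z_{0.02} = -2.054, z_{0.5} = 0.
σ = (5.914 − 4.7)/(0 − (-2.054)) = 0.591.
μ = 4.7 − (-2.054)·0.591 = 5.914.
E[T] = exp(μ + σ²/2) = exp(5.914 + 0.1744) = 441 thousand €.

E[T] ≈ 441 thousand €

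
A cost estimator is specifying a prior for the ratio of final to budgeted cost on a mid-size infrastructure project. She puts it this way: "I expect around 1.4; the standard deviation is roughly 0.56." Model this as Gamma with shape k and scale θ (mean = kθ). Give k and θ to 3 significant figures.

For Gamma(k, scale θ): mean = kθ, variance = kθ², so CV = 1/√k.
CV = SD/mean = 0.56/1.4 = 0.4, hence k = 1/CV² = 6.25.
Then θ = mean/k = 1.4/6.25 = 0.224.

k ≈ 6.25, θ ≈ 0.224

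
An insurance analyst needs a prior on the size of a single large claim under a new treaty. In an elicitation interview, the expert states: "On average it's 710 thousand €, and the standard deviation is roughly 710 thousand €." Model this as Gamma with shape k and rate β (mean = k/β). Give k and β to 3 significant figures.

For Gamma(k, rate β): mean = k/β, variance = k/β², so CV = 1/√k.
CV = SD/mean = 710/710 = 1, hence k = 1/CV² = 1.
Then β = k/mean = 1/710 = 0.00141.

k ≈ 1, β ≈ 0.00141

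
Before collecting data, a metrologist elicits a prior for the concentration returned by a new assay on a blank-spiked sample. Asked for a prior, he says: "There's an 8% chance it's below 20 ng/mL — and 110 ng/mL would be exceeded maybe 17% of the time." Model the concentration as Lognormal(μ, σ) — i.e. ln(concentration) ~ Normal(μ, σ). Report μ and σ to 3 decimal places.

μ ≈ 4.011, σ ≈ 0.723

If T ~ Lognormal(μ,σ) then ln T ~ Normal(μ,σ), so the p-quantile of ln T is μ + z_p·σ.
ln(20) = 2.996 and ln(110) = 4.7; z_{0.08} = -1.405, z_{0.83} = 0.9542.
σ = (4.7 − 2.996)/(0.9542 − (-1.405)) = 0.723.
μ = 2.996 − (-1.405)·0.723 = 4.011.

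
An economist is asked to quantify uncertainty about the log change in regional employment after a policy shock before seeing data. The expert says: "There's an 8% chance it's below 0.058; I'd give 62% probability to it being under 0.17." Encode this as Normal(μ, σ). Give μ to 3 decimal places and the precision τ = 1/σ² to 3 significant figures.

For Normal(μ,σ), the p-quantile is μ + z_p·σ. Here z_{0.08} = -1.405, z_{0.62} = 0.3055.
So 0.058 = μ − 1.405σ and 0.17 = μ + 0.3055σ.
Subtracting: σ = (0.17 − 0.058)/(0.3055 − (-1.405)) = 0.065.
Then μ = 0.058 − (-1.405)·0.065 = 0.150.
Precision τ = 1/σ² = 1/0.06548² = 233.

μ = 0.150, τ = 233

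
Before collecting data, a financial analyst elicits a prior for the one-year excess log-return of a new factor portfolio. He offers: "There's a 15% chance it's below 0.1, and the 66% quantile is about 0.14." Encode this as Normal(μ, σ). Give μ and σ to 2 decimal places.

μ = 0.13, σ = 0.03

The p-quantile of Normal(μ,σ) is μ + z_p·σ, with z_{0.15} = -1.036 and z_{0.66} = 0.4125.
Eliminate σ: μ = (z₂·x₁ − z₁·x₂)/(z₂ − z₁) = (0.4125·0.1 − (-1.036)·0.14)/1.449 = 0.13.
Then σ = (x₂ − x₁)/(z₂ − z₁) = (0.14 − 0.1)/1.449 = 0.03.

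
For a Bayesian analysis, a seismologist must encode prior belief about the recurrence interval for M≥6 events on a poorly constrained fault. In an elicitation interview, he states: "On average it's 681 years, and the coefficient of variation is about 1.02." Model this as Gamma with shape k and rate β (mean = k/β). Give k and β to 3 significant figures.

k ≈ 0.961, β ≈ 0.00141

For Gamma(k, rate β): mean = k/β, variance = k/β², so CV = 1/√k.
CV = 1.02, hence k = 1/CV² = 0.961.
Then β = k/mean = 0.961/681 = 0.00141.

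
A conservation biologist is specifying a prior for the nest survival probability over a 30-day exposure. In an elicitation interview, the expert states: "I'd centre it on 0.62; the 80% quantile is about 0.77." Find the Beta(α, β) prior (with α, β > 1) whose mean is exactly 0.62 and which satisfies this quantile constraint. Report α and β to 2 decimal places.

α ≈ 4.77, β ≈ 2.92

With mean 0.62 fixed, write α = 0.62s, β = 0.38s where s = α+β.
Need P(θ < 0.77) = 0.8 under Beta(0.62s, 0.38s). Normal approximation: (q−m)/√(m(1−m)/s) ≈ z_{0.8} = 0.842, so s ≈ 0.62·0.38·(0.842)²/(0.77−0.62)² = 7.4.
At s = 7.4: P(θ<0.77) ≈ 0.795. Adjusting to match 0.8 gives s ≈ 7.69.
So α = 0.62·7.69 ≈ 4.77, β = 0.38·7.69 ≈ 2.92.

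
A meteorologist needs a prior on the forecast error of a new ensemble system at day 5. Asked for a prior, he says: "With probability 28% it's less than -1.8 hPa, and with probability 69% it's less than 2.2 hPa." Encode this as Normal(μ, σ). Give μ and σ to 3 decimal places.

The p-quantile of Normal(μ,σ) is μ + z_p·σ, with z_{0.28} = -0.5828 and z_{0.69} = 0.4959.
Eliminate σ: μ = (z₂·x₁ − z₁·x₂)/(z₂ − z₁) = (0.4959·-1.8 − (-0.5828)·2.2)/1.079 = 0.361.
Then σ = (x₂ − x₁)/(z₂ − z₁) = (2.2 − -1.8)/1.079 = 3.708.

μ = 0.361, σ = 3.708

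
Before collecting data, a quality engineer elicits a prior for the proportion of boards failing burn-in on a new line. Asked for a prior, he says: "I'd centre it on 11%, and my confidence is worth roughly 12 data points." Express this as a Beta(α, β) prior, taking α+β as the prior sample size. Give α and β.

Under the effective-sample-size interpretation, Beta(α, β) has prior mean α/(α+β) and prior sample size α+β.
So α+β = 12 and α/(α+β) = 0.11, giving α = 0.11·12 = 1.32 and β = 12 − 1.32 = 10.68.

α = 1.32, β = 10.68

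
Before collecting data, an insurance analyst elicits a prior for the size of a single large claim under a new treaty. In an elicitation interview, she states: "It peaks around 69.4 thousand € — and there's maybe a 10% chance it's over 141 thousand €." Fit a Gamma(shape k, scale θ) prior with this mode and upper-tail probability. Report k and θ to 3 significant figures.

k ≈ 4.82, θ ≈ 18.2

Gamma(k,θ) with k>1 has mode (k−1)θ, so θ = 69.4/(k−1).
Need P(X < 141) = 0.9 with θ tied to k this way. Start at k = 2, θ = 69.4: P(X<141) ≈ 0.603.
Too low — raise k to concentrate. Iterating converges to k ≈ 4.82.
Then θ = 69.4/(4.82−1) ≈ 18.2.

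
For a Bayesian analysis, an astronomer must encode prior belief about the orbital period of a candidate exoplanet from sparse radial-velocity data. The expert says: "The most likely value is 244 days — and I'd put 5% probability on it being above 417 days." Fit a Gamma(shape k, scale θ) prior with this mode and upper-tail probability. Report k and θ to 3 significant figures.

Gamma(k,θ) with k>1 has mode (k−1)θ, so θ = 244/(k−1).
Need P(X < 417) = 0.95 with θ tied to k this way. Start at k = 2, θ = 244: P(X<417) ≈ 0.510.
Too low — raise k to concentrate. Iterating converges to k ≈ 10.7.
Then θ = 244/(10.7−1) ≈ 25.1.

k ≈ 10.7, θ ≈ 25.1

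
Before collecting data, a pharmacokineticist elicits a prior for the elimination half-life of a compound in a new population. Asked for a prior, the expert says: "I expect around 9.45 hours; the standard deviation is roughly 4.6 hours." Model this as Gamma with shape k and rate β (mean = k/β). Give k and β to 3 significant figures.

For Gamma(k, rate β): mean = k/β, variance = k/β², so CV = 1/√k.
CV = SD/mean = 4.6/9.45 = 0.4868, hence k = 1/CV² = 4.22.
Then β = k/mean = 4.22/9.45 = 0.447.

k ≈ 4.22, β ≈ 0.447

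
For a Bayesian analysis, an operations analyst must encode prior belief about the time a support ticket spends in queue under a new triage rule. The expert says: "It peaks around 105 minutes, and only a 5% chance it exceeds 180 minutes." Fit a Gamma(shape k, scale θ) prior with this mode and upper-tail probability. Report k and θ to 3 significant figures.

k ≈ 10.6, θ ≈ 10.9

Gamma(k,θ) with k>1 has mode (k−1)θ, so θ = 105/(k−1).
Need P(X < 180) = 0.95 with θ tied to k this way. Start at k = 2, θ = 105: P(X<180) ≈ 0.511.
Too low — raise k to concentrate. Iterating converges to k ≈ 10.6.
Then θ = 105/(10.6−1) ≈ 10.9.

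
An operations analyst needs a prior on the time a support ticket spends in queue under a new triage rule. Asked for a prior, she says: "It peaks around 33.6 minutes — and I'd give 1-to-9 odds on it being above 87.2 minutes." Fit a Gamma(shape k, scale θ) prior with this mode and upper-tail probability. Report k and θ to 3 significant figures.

k ≈ 3.11, θ ≈ 15.9

Gamma(k,θ) with k>1 has mode (k−1)θ, so θ = 33.6/(k−1).
Need P(X < 87.2) = 0.9 with θ tied to k this way. Start at k = 2, θ = 33.6: P(X<87.2) ≈ 0.732.
Too low — raise k to concentrate. Iterating converges to k ≈ 3.11.
Then θ = 33.6/(3.11−1) ≈ 15.9.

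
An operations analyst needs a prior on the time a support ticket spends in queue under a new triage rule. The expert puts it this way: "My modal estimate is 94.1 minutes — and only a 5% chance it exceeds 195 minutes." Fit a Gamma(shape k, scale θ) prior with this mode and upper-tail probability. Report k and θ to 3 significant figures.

k ≈ 6.21, θ ≈ 18.1

Gamma(k,θ) with k>1 has mode (k−1)θ, so θ = 94.1/(k−1).
Need P(X < 195) = 0.95 with θ tied to k this way. Start at k = 2, θ = 94.1: P(X<195) ≈ 0.613.
Too low — raise k to concentrate. Iterating converges to k ≈ 6.21.
Then θ = 94.1/(6.21−1) ≈ 18.1.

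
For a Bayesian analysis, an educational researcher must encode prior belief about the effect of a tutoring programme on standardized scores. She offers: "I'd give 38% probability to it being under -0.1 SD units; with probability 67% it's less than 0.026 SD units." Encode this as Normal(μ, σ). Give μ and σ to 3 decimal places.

The p-quantile of Normal(μ,σ) is μ + z_p·σ, with z_{0.38} = -0.3055 and z_{0.67} = 0.4399.
Eliminate σ: μ = (z₂·x₁ − z₁·x₂)/(z₂ − z₁) = (0.4399·-0.1 − (-0.3055)·0.026)/0.7454 = -0.048.
Then σ = (x₂ − x₁)/(z₂ − z₁) = (0.026 − -0.1)/0.7454 = 0.169.

μ = -0.048, σ = 0.169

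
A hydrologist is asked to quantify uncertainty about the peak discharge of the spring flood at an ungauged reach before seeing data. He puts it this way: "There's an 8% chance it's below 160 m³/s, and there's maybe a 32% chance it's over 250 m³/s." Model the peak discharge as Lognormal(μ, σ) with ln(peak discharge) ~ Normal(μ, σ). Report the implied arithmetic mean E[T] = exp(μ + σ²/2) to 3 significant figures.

If T ~ Lognormal(μ,σ) then ln T ~ Normal(μ,σ), so the p-quantile of ln T is μ + z_p·σ.
ln(160) = 5.075 and ln(250) = 5.521; z_{0.08} = -1.405, z_{0.68} = 0.4677.
σ = (5.521 − 5.075)/(0.4677 − (-1.405)) = 0.238.
μ = 5.075 − (-1.405)·0.238 = 5.410.
E[T] = exp(μ + σ²/2) = exp(5.410 + 0.0284) = 230 m³/s.

E[T] ≈ 230 m³/s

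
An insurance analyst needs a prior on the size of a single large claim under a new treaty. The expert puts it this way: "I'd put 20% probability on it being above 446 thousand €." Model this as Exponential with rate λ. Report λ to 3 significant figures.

λ ≈ 0.00361

P(T > 446.0) = e^(−λ·446.0) = 0.2, so λ = −ln(0.2)/446.0 = 0.00361.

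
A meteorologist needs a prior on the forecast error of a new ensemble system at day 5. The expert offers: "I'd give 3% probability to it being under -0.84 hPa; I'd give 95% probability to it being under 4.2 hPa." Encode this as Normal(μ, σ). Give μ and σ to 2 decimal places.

The p-quantile of Normal(μ,σ) is μ + z_p·σ, with z_{0.03} = -1.881 and z_{0.95} = 1.645.
Eliminate σ: μ = (z₂·x₁ − z₁·x₂)/(z₂ − z₁) = (1.645·-0.84 − (-1.881)·4.2)/3.526 = 1.85.
Then σ = (x₂ − x₁)/(z₂ − z₁) = (4.2 − -0.84)/3.526 = 1.43.

μ = 1.85, σ = 1.43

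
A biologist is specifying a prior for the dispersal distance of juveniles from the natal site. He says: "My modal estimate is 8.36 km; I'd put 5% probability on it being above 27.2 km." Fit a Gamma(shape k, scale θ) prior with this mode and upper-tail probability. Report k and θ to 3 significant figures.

Gamma(k,θ) with k>1 has mode (k−1)θ, so θ = 8.36/(k−1).
Need P(X < 27.2) = 0.95 with θ tied to k this way. Start at k = 2, θ = 8.36: P(X<27.2) ≈ 0.836.
Too low — raise k to concentrate. Iterating converges to k ≈ 2.88.
Then θ = 8.36/(2.88−1) ≈ 4.45.

k ≈ 2.88, θ ≈ 4.45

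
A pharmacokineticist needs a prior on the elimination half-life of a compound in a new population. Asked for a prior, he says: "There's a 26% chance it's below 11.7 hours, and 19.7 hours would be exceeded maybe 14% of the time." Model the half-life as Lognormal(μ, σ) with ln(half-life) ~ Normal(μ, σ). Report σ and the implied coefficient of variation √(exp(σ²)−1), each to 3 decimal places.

If T ~ Lognormal(μ,σ) then ln T ~ Normal(μ,σ), so the p-quantile of ln T is μ + z_p·σ.
ln(11.7) = 2.46 and ln(19.7) = 2.981; z_{0.26} = -0.6433, z_{0.86} = 1.08.
σ = (2.981 − 2.46)/(1.08 − (-0.6433)) = 0.302.
μ = 2.46 − (-0.6433)·0.302 = 2.654.
CV = √(exp(σ²)−1) = √(exp(0.0914)−1) = 0.309.

σ ≈ 0.302, CV ≈ 0.309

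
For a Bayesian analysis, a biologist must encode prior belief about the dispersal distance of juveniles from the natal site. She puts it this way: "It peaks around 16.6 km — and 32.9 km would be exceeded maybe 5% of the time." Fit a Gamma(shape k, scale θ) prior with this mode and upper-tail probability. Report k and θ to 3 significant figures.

k ≈ 6.93, θ ≈ 2.8

Gamma(k,θ) with k>1 has mode (k−1)θ, so θ = 16.6/(k−1).
Need P(X < 32.9) = 0.95 with θ tied to k this way. Start at k = 2, θ = 16.6: P(X<32.9) ≈ 0.589.
Too low — raise k to concentrate. Iterating converges to k ≈ 6.93.
Then θ = 16.6/(6.93−1) ≈ 2.8.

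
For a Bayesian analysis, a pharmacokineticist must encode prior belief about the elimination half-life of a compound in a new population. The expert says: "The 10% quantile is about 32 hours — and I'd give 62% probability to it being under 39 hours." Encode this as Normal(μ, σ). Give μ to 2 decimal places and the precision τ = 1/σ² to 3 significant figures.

For Normal(μ,σ), the p-quantile is μ + z_p·σ. Here z_{0.1} = -1.282, z_{0.62} = 0.3055.
So 32 = μ − 1.282σ and 39 = μ + 0.3055σ.
Subtracting: σ = (39 − 32)/(0.3055 − (-1.282)) = 4.41.
Then μ = 32 − (-1.282)·4.41 = 37.65.
Precision τ = 1/σ² = 1/4.411² = 0.0514.

μ = 37.65, τ = 0.0514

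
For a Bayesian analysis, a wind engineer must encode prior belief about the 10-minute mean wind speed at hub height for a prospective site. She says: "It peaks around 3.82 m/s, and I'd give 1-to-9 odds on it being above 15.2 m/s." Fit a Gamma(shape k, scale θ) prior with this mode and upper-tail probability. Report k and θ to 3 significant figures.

k ≈ 1.96, θ ≈ 3.96

Gamma(k,θ) with k>1 has mode (k−1)θ, so θ = 3.82/(k−1).
Need P(X < 15.2) = 0.9 with θ tied to k this way. Start at k = 2, θ = 3.82: P(X<15.2) ≈ 0.907.
Too high — lower k to spread out. Iterating converges to k ≈ 1.96.
Then θ = 3.82/(1.96−1) ≈ 3.96.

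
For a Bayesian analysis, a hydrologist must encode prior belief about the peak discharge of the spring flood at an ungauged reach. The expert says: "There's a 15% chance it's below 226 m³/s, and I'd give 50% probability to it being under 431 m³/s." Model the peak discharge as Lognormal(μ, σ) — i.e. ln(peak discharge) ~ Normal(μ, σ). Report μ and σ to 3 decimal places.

If T ~ Lognormal(μ,σ) then ln T ~ Normal(μ,σ), so the p-quantile of ln T is μ + z_p·σ.
ln(226) = 5.421 and ln(431) = 6.066; z_{0.15} = -1.036, z_{0.5} = 0.
σ = (6.066 − 5.421)/(0 − (-1.036)) = 0.623.
μ = 5.421 − (-1.036)·0.623 = 6.066.

μ ≈ 6.066, σ ≈ 0.623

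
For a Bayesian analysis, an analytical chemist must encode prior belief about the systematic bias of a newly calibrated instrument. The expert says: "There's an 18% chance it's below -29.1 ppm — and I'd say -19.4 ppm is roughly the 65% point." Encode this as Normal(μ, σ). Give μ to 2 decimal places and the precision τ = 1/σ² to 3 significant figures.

For Normal(μ,σ), the p-quantile is μ + z_p·σ. Here z_{0.18} = -0.9154, z_{0.65} = 0.3853.
So -29.1 = μ − 0.9154σ and -19.4 = μ + 0.3853σ.
Subtracting: σ = (-19.4 − -29.1)/(0.3853 − (-0.9154)) = 7.46.
Then μ = -29.1 − (-0.9154)·7.46 = -22.27.
Precision τ = 1/σ² = 1/7.458² = 0.018.

μ = -22.27, τ = 0.018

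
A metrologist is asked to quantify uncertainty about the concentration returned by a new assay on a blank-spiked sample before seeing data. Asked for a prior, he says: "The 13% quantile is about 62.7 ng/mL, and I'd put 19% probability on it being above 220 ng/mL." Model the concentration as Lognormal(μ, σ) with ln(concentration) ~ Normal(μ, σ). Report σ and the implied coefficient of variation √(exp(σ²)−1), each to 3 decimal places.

σ ≈ 0.626, CV ≈ 0.693

If T ~ Lognormal(μ,σ) then ln T ~ Normal(μ,σ), so the p-quantile of ln T is μ + z_p·σ.
ln(62.7) = 4.138 and ln(220) = 5.394; z_{0.13} = -1.126, z_{0.81} = 0.8779.
σ = (5.394 − 4.138)/(0.8779 − (-1.126)) = 0.626.
μ = 4.138 − (-1.126)·0.626 = 4.844.
CV = √(exp(σ²)−1) = √(exp(0.3922)−1) = 0.693.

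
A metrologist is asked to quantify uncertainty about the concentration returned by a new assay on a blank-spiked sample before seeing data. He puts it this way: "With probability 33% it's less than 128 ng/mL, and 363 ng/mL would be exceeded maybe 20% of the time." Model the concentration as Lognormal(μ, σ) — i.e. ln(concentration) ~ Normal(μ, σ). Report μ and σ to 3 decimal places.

μ ≈ 5.210, σ ≈ 0.813

If T ~ Lognormal(μ,σ) then ln T ~ Normal(μ,σ), so the p-quantile of ln T is μ + z_p·σ.
ln(128) = 4.852 and ln(363) = 5.894; z_{0.33} = -0.4399, z_{0.8} = 0.8416.
σ = (5.894 − 4.852)/(0.8416 − (-0.4399)) = 0.813.
μ = 4.852 − (-0.4399)·0.813 = 5.210.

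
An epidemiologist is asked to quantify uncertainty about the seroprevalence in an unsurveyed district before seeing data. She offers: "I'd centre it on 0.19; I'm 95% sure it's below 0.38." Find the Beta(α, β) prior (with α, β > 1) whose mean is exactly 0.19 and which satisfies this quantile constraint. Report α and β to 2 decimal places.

α ≈ 2.65, β ≈ 11.28

With mean 0.19 fixed, write α = 0.19s, β = 0.81s where s = α+β.
Need P(θ < 0.38) = 0.95 under Beta(0.19s, 0.81s). Normal approximation: (q−m)/√(m(1−m)/s) ≈ z_{0.95} = 1.64, so s ≈ 0.19·0.81·(1.64)²/(0.38−0.19)² = 11.5.
At s = 11.5: P(θ<0.38) ≈ 0.935. Adjusting to match 0.95 gives s ≈ 13.92.
So α = 0.19·13.92 ≈ 2.65, β = 0.81·13.92 ≈ 11.28.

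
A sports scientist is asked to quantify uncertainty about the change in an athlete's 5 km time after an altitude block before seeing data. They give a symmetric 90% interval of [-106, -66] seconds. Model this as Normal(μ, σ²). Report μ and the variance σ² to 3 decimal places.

A symmetric 90% interval runs μ ± z·σ with z = 1.645.
Half-width = 20, so σ = 20/1.645 = 12.1591 and σ² = 147.845.
μ is the interval midpoint, -86.000.

μ = -86.000, σ² = 147.845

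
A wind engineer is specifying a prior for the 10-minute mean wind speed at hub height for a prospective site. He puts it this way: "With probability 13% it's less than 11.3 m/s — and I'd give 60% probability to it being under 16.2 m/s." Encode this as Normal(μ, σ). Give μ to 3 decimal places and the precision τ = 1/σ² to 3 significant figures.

μ = 15.300, τ = 0.0793

For Normal(μ,σ), the p-quantile is μ + z_p·σ. Here z_{0.13} = -1.126, z_{0.6} = 0.2533.
So 11.3 = μ − 1.126σ and 16.2 = μ + 0.2533σ.
Subtracting: σ = (16.2 − 11.3)/(0.2533 − (-1.126)) = 3.551.
Then μ = 11.3 − (-1.126)·3.551 = 15.300.
Precision τ = 1/σ² = 1/3.551² = 0.0793.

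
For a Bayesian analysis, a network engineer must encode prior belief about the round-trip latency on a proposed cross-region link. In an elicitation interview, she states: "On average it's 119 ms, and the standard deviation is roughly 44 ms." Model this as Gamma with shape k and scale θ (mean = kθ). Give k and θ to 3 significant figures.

For Gamma(k, scale θ): mean = kθ, variance = kθ², so CV = 1/√k.
CV = SD/mean = 44/119 = 0.3697, hence k = 1/CV² = 7.31.
Then θ = mean/k = 119/7.31 = 16.3.

k ≈ 7.31, θ ≈ 16.3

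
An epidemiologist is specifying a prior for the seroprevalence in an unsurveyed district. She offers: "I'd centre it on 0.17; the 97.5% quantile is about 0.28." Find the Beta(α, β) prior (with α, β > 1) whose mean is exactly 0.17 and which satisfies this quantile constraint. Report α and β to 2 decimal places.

With mean 0.17 fixed, write α = 0.17s, β = 0.83s where s = α+β.
Need P(θ < 0.28) = 0.975 under Beta(0.17s, 0.83s). Normal approximation: (q−m)/√(m(1−m)/s) ≈ z_{0.975} = 1.96, so s ≈ 0.17·0.83·(1.96)²/(0.28−0.17)² = 44.8.
At s = 44.8: P(θ<0.28) ≈ 0.964. Adjusting to match 0.975 gives s ≈ 53.94.
So α = 0.17·53.94 ≈ 9.17, β = 0.83·53.94 ≈ 44.77.

α ≈ 9.17, β ≈ 44.77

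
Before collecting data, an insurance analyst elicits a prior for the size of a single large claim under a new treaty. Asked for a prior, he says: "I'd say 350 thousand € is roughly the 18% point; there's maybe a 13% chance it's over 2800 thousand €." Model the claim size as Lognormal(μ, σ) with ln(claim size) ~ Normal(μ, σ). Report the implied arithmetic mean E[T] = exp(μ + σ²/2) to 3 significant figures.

E[T] ≈ 1490 thousand €

If T ~ Lognormal(μ,σ) then ln T ~ Normal(μ,σ), so the p-quantile of ln T is μ + z_p·σ.
ln(350) = 5.858 and ln(2800) = 7.937; z_{0.18} = -0.9154, z_{0.87} = 1.126.
σ = (7.937 − 5.858)/(1.126 − (-0.9154)) = 1.018.
μ = 5.858 − (-0.9154)·1.018 = 6.790.
E[T] = exp(μ + σ²/2) = exp(6.790 + 0.5186) = 1490 thousand €.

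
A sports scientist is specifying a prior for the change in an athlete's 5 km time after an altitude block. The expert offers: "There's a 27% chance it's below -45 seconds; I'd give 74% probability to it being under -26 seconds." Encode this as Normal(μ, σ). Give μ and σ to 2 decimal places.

μ = -35.73, σ = 15.13

For Normal(μ,σ), the p-quantile is μ + z_p·σ. Here z_{0.27} = -0.6128, z_{0.74} = 0.6433.
So -45 = μ − 0.6128σ and -26 = μ + 0.6433σ.
Subtracting: σ = (-26 − -45)/(0.6433 − (-0.6128)) = 15.13.
Then μ = -45 − (-0.6128)·15.13 = -35.73.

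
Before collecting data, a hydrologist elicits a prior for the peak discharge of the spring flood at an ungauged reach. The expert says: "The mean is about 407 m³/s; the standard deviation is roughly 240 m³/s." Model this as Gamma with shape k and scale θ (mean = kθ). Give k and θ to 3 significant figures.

k ≈ 2.88, θ ≈ 142

For Gamma(k, scale θ): mean = kθ, variance = kθ², so CV = 1/√k.
CV = SD/mean = 240/407 = 0.5897, hence k = 1/CV² = 2.88.
Then θ = mean/k = 407/2.88 = 142.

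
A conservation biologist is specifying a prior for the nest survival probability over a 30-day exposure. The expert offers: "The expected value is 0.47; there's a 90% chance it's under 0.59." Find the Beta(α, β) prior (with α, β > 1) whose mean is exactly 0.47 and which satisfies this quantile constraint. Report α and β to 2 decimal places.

With mean 0.47 fixed, write α = 0.47s, β = 0.53s where s = α+β.
Need P(θ < 0.59) = 0.9 under Beta(0.47s, 0.53s). Normal approximation: (q−m)/√(m(1−m)/s) ≈ z_{0.9} = 1.28, so s ≈ 0.47·0.53·(1.28)²/(0.59−0.47)² = 28.4.
At s = 28.4: P(θ<0.59) ≈ 0.900. Adjusting to match 0.9 gives s ≈ 28.30.
So α = 0.47·28.30 ≈ 13.30, β = 0.53·28.30 ≈ 15.00.

α ≈ 13.30, β ≈ 15.00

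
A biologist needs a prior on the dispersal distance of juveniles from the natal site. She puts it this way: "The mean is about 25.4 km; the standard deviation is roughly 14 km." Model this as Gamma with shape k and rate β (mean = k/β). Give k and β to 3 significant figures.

k ≈ 3.29, β ≈ 0.13

For Gamma(k, rate β): mean = k/β, variance = k/β², so CV = 1/√k.
CV = SD/mean = 14/25.4 = 0.5512, hence k = 1/CV² = 3.29.
Then β = k/mean = 3.29/25.4 = 0.13.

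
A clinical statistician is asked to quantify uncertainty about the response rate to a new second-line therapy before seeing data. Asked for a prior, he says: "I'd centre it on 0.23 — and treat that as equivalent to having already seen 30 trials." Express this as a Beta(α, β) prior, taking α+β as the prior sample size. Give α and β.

α = 6.9, β = 23.1

Under the effective-sample-size interpretation, Beta(α, β) has prior mean α/(α+β) and prior sample size α+β.
So α+β = 30 and α/(α+β) = 0.23, giving α = 0.23·30 = 6.9 and β = 30 − 6.9 = 23.1.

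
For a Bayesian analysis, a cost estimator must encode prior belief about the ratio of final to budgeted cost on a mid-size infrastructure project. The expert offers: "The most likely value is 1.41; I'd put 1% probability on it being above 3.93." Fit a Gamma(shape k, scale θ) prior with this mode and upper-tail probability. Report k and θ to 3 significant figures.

Gamma(k,θ) with k>1 has mode (k−1)θ, so θ = 1.41/(k−1).
Need P(X < 3.93) = 0.99 with θ tied to k this way. Start at k = 2, θ = 1.41: P(X<3.93) ≈ 0.767.
Too low — raise k to concentrate. Iterating converges to k ≈ 5.36.
Then θ = 1.41/(5.36−1) ≈ 0.323.

k ≈ 5.36, θ ≈ 0.323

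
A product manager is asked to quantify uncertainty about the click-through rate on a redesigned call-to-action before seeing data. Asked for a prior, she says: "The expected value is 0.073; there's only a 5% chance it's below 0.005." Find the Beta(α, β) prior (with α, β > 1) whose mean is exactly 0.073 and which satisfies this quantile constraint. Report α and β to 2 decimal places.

With mean 0.073 fixed, write α = 0.073s, β = 0.927s where s = α+β.
Need P(θ < 0.005) = 0.05 under Beta(0.073s, 0.927s). Normal approximation: (q−m)/√(m(1−m)/s) ≈ z_{0.05} = -1.64, so s ≈ 0.073·0.927·(-1.64)²/(0.005−0.073)² = 39.6.
At s = 39.6: P(θ<0.005) ≈ 0.001. Adjusting to match 0.05 gives s ≈ 15.02.
So α = 0.073·15.02 ≈ 1.10, β = 0.927·15.02 ≈ 13.93.

α ≈ 1.10, β ≈ 13.93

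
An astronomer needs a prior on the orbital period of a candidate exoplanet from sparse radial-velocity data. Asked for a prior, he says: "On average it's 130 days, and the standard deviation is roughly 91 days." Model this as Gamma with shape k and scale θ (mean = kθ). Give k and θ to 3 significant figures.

For Gamma(k, scale θ): mean = kθ, variance = kθ², so CV = 1/√k.
CV = SD/mean = 91/130 = 0.7, hence k = 1/CV² = 2.04.
Then θ = mean/k = 130/2.04 = 63.7.

k ≈ 2.04, θ ≈ 63.7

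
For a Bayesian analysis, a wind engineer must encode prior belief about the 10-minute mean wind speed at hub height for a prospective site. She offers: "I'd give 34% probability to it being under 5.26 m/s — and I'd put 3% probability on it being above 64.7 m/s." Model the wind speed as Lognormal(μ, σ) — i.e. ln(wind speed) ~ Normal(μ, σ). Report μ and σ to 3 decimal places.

μ ≈ 2.112, σ ≈ 1.094

If T ~ Lognormal(μ,σ) then ln T ~ Normal(μ,σ), so the p-quantile of ln T is μ + z_p·σ.
ln(5.26) = 1.66 and ln(64.7) = 4.17; z_{0.34} = -0.4125, z_{0.97} = 1.881.
σ = (4.17 − 1.66)/(1.881 − (-0.4125)) = 1.094.
μ = 1.66 − (-0.4125)·1.094 = 2.112.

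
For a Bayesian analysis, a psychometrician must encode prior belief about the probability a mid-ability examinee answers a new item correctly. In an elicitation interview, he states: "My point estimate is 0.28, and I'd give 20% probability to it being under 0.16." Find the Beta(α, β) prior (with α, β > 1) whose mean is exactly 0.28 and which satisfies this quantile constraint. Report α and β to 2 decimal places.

With mean 0.28 fixed, write α = 0.28s, β = 0.72s where s = α+β.
Need P(θ < 0.16) = 0.2 under Beta(0.28s, 0.72s). Normal approximation: (q−m)/√(m(1−m)/s) ≈ z_{0.2} = -0.842, so s ≈ 0.28·0.72·(-0.842)²/(0.16−0.28)² = 9.9.
At s = 9.9: P(θ<0.16) ≈ 0.206. Adjusting to match 0.2 gives s ≈ 10.28.
So α = 0.28·10.28 ≈ 2.88, β = 0.72·10.28 ≈ 7.40.

α ≈ 2.88, β ≈ 7.40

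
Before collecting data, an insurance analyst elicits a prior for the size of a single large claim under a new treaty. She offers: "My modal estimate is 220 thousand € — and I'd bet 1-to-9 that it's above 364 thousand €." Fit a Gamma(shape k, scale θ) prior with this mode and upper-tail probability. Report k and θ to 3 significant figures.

Gamma(k,θ) with k>1 has mode (k−1)θ, so θ = 220/(k−1).
Need P(X < 364) = 0.9 with θ tied to k this way. Start at k = 2, θ = 220: P(X<364) ≈ 0.493.
Too low — raise k to concentrate. Iterating converges to k ≈ 8.44.
Then θ = 220/(8.44−1) ≈ 29.6.

k ≈ 8.44, θ ≈ 29.6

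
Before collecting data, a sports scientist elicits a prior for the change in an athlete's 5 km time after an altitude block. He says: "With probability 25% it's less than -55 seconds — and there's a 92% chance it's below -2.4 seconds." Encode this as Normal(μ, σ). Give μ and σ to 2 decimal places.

The p-quantile of Normal(μ,σ) is μ + z_p·σ, with z_{0.25} = -0.6745 and z_{0.92} = 1.405.
Eliminate σ: μ = (z₂·x₁ − z₁·x₂)/(z₂ − z₁) = (1.405·-55 − (-0.6745)·-2.4)/2.08 = -37.94.
Then σ = (x₂ − x₁)/(z₂ − z₁) = (-2.4 − -55)/2.08 = 25.29.

μ = -37.94, σ = 25.29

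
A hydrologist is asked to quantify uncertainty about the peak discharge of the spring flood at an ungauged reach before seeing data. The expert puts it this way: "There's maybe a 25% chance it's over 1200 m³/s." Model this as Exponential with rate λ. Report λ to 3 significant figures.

λ ≈ 0.00116

P(T > 1200.0) = e^(−λ·1200.0) = 0.25, so λ = −ln(0.25)/1200.0 = 0.00116.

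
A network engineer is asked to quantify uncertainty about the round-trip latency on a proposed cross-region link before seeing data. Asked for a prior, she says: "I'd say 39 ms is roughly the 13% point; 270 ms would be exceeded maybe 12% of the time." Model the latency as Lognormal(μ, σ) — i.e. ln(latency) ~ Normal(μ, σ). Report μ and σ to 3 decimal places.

μ ≈ 4.611, σ ≈ 0.841

If T ~ Lognormal(μ,σ) then ln T ~ Normal(μ,σ), so the p-quantile of ln T is μ + z_p·σ.
ln(39) = 3.664 and ln(270) = 5.598; z_{0.13} = -1.126, z_{0.88} = 1.175.
σ = (5.598 − 3.664)/(1.175 − (-1.126)) = 0.841.
μ = 3.664 − (-1.126)·0.841 = 4.611.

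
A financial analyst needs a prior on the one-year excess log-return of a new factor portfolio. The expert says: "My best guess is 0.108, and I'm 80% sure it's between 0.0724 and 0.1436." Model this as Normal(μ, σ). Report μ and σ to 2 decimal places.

A symmetric 80% interval runs μ ± z·σ with z = 1.282.
Half-width = 0.0356, so σ = 0.0356/1.282 = 0.03.
μ is the stated best guess, 0.11.

μ = 0.11, σ = 0.03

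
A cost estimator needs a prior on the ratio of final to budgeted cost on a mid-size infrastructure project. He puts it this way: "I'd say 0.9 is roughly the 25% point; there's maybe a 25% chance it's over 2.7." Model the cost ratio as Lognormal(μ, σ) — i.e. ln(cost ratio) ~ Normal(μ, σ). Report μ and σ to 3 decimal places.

μ ≈ 0.444, σ ≈ 0.814

If T ~ Lognormal(μ,σ) then ln T ~ Normal(μ,σ), so the p-quantile of ln T is μ + z_p·σ.
ln(0.9) = -0.1054 and ln(2.7) = 0.9933; z_{0.25} = -0.6745, z_{0.75} = 0.6745.
σ = (0.9933 − -0.1054)/(0.6745 − (-0.6745)) = 0.814.
μ = -0.1054 − (-0.6745)·0.814 = 0.444.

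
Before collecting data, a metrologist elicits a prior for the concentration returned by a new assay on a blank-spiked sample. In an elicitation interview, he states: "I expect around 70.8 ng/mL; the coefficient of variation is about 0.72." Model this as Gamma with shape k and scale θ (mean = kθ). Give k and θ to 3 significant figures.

k ≈ 1.93, θ ≈ 36.7

For Gamma(k, scale θ): mean = kθ, variance = kθ², so CV = 1/√k.
CV = 0.72, hence k = 1/CV² = 1.93.
Then θ = mean/k = 70.8/1.93 = 36.7.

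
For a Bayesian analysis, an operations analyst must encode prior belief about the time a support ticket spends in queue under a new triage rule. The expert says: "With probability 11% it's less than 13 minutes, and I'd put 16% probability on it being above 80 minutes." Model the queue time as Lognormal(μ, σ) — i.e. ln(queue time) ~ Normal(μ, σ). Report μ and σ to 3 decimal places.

μ ≈ 3.568, σ ≈ 0.818

If T ~ Lognormal(μ,σ) then ln T ~ Normal(μ,σ), so the p-quantile of ln T is μ + z_p·σ.
ln(13) = 2.565 and ln(80) = 4.382; z_{0.11} = -1.227, z_{0.84} = 0.9945.
σ = (4.382 − 2.565)/(0.9945 − (-1.227)) = 0.818.
μ = 2.565 − (-1.227)·0.818 = 3.568.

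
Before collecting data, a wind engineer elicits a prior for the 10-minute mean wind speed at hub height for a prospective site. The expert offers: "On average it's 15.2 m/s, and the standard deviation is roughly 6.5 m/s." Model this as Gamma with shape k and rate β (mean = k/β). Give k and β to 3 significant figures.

For Gamma(k, rate β): mean = k/β, variance = k/β², so CV = 1/√k.
CV = SD/mean = 6.5/15.2 = 0.4276, hence k = 1/CV² = 5.47.
Then β = k/mean = 5.47/15.2 = 0.36.

k ≈ 5.47, β ≈ 0.36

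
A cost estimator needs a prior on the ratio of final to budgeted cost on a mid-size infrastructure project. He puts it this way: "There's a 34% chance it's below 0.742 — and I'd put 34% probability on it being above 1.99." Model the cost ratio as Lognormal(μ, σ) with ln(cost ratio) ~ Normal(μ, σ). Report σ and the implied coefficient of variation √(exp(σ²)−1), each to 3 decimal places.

σ ≈ 1.196, CV ≈ 1.783

If T ~ Lognormal(μ,σ) then ln T ~ Normal(μ,σ), so the p-quantile of ln T is μ + z_p·σ.
ln(0.742) = -0.2984 and ln(1.99) = 0.6881; z_{0.34} = -0.4125, z_{0.66} = 0.4125.
σ = (0.6881 − -0.2984)/(0.4125 − (-0.4125)) = 1.196.
μ = -0.2984 − (-0.4125)·1.196 = 0.195.
CV = √(exp(σ²)−1) = √(exp(1.4302)−1) = 1.783.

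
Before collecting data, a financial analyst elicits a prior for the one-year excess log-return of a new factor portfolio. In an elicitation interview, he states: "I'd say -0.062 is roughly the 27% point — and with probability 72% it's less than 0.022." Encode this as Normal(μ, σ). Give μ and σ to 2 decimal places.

μ = -0.02, σ = 0.07

For Normal(μ,σ), the p-quantile is μ + z_p·σ. Here z_{0.27} = -0.6128, z_{0.72} = 0.5828.
So -0.062 = μ − 0.6128σ and 0.022 = μ + 0.5828σ.
Subtracting: σ = (0.022 − -0.062)/(0.5828 − (-0.6128)) = 0.07.
Then μ = -0.062 − (-0.6128)·0.07 = -0.02.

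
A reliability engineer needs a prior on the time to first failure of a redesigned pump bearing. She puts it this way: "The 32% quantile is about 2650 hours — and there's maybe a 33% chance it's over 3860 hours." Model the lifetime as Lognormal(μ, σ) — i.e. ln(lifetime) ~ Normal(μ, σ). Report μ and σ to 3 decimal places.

μ ≈ 8.076, σ ≈ 0.414

If T ~ Lognormal(μ,σ) then ln T ~ Normal(μ,σ), so the p-quantile of ln T is μ + z_p·σ.
ln(2650) = 7.882 and ln(3860) = 8.258; z_{0.32} = -0.4677, z_{0.67} = 0.4399.
σ = (8.258 − 7.882)/(0.4399 − (-0.4677)) = 0.414.
μ = 7.882 − (-0.4677)·0.414 = 8.076.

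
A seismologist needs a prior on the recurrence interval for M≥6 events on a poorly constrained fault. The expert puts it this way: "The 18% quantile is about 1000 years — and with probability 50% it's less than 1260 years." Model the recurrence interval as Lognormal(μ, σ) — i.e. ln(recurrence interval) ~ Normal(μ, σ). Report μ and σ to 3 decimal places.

μ ≈ 7.139, σ ≈ 0.252

If T ~ Lognormal(μ,σ) then ln T ~ Normal(μ,σ), so the p-quantile of ln T is μ + z_p·σ.
ln(1000) = 6.908 and ln(1260) = 7.139; z_{0.18} = -0.9154, z_{0.5} = 0.
σ = (7.139 − 6.908)/(0 − (-0.9154)) = 0.252.
μ = 6.908 − (-0.9154)·0.252 = 7.139.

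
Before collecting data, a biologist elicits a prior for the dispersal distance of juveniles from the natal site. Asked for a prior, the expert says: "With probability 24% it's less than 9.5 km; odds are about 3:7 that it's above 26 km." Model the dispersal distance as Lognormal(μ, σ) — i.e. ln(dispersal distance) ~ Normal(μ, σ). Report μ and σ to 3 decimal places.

μ ≈ 2.829, σ ≈ 0.818

If T ~ Lognormal(μ,σ) then ln T ~ Normal(μ,σ), so the p-quantile of ln T is μ + z_p·σ.
ln(9.5) = 2.251 and ln(26) = 3.258; z_{0.24} = -0.7063, z_{0.7} = 0.5244.
σ = (3.258 − 2.251)/(0.5244 − (-0.7063)) = 0.818.
μ = 2.251 − (-0.7063)·0.818 = 2.829.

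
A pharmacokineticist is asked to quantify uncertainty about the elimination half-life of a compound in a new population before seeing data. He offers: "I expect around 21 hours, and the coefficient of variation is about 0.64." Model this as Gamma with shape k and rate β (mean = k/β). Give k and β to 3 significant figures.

For Gamma(k, rate β): mean = k/β, variance = k/β², so CV = 1/√k.
CV = 0.64, hence k = 1/CV² = 2.44.
Then β = k/mean = 2.44/21 = 0.116.

k ≈ 2.44, β ≈ 0.116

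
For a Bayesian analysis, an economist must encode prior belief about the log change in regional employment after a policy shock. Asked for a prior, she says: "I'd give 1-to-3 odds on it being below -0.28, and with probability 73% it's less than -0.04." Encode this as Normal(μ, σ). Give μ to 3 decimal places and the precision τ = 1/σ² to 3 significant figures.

For Normal(μ,σ), the p-quantile is μ + z_p·σ. Here z_{0.25} = -0.6745, z_{0.73} = 0.6128.
So -0.28 = μ − 0.6745σ and -0.04 = μ + 0.6128σ.
Subtracting: σ = (-0.04 − -0.28)/(0.6128 − (-0.6745)) = 0.186.
Then μ = -0.28 − (-0.6745)·0.186 = -0.154.
Precision τ = 1/σ² = 1/0.1864² = 28.8.

μ = -0.154, τ = 28.8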